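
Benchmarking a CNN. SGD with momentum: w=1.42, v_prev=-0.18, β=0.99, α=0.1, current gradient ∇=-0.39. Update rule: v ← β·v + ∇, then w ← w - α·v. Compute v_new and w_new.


v_new = 0.99·-0.18 - 0.39 = -0.1782 - 0.39 = -0.5682
w_new = 1.42 - 0.1·-0.5682 = 1.42 + 0.05682 = 1.47682

v_new=-0.5682, w_new=1.47682


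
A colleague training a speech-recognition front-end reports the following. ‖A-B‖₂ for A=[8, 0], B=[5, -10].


d = √((8-5)² + (0+ 10)²)
  = √(9 + 100)
  = √109 = 10.4403

10.4403


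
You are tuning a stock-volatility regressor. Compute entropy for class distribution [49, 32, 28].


Probabilities: [49/109, 32/109, 28/109] ≈ [0.4495, 0.2936, 0.2569]
H = -((49/109)·log₂(49/109) + (32/109)·log₂(32/109) + (28/109)·log₂(28/109))
  = 1.5413 bits

1.5413 bits


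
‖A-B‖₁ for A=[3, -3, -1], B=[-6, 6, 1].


d = |3+ 6| + |-3-6| + |-1-1|
  = 9 + 9 + 2
  = 20

20


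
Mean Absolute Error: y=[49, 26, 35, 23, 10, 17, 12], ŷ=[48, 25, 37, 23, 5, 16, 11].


Absolute errors: |49-48|=1, |26-25|=1, |35-37|=2, |23-23|=0, |10-5|=5, |17-16|=1, |12-11|=1
Sum = 11
MAE = 11/7 = 11/7

11/7


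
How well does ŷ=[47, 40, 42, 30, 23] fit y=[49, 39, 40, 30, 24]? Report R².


ȳ = 36.4
SS_res = Σ(y-ŷ)² = 10
SS_tot = Σ(y-ȳ)² = 373.2
R² = 1 - SS_res/SS_tot = 1 - 0.0268 = 0.9732

0.9732


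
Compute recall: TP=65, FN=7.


Recall = TP/(TP+FN)
= 65/(65+7)
= 65/72 = 90.28%

90.28%


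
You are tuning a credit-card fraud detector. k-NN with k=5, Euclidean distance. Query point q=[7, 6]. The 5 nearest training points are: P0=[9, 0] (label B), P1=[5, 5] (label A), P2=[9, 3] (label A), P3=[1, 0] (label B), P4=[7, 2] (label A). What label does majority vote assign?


d(q,P0) = 6.3246  (label B)
d(q,P1) = 2.2361  (label A)
d(q,P2) = 3.6056  (label A)
d(q,P3) = 8.4853  (label B)
d(q,P4) = 4.0  (label A)
Votes: A=3, B=2
Majority → A

A


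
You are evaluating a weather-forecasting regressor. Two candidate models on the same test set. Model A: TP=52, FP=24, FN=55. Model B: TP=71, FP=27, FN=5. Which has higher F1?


Model A: P=52/76=0.6842, R=52/107=0.486, F1=2PR/(P+R)=2TP/(2TP+FP+FN)=104/183=0.5683
Model B: P=71/98=0.7245, R=71/76=0.9342, F1=2PR/(P+R)=2TP/(2TP+FP+FN)=142/174=0.8161
0.5683 < 0.8161 → Model B

Model B


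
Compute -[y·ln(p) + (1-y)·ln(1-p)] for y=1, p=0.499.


BCE = -[y·ln(p) + (1-y)·ln(1-p)]
= -1·ln(0.499) - 0
= -ln(0.499) = 0.6951

0.6951


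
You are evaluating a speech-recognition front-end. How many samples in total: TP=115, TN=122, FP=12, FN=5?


Total = TP + TN + FP + FN
= 115 + 122 + 12 + 5
= 254
(Predicted positive: 127, predicted negative: 127)

254


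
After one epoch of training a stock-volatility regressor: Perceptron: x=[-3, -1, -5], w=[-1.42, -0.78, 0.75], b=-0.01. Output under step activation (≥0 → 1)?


z = (-3)·(-1.42) + (-1)·(-0.78) + (-5)·(0.75) - 0.01
  = 1.28
step(z) = 1 (z≥0)

1


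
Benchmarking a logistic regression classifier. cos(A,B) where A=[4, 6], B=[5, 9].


A·B = 4·5 + 6·9 = 74
‖A‖ = √52 = 7.2111, ‖B‖ = √106 = 10.2956
cos = 74/(√52·√106) = 74/√5512 = 0.9967

0.9967


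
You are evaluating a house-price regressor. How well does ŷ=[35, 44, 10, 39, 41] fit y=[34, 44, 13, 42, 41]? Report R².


ȳ = 34.8
SS_res = Σ(y-ŷ)² = 19
SS_tot = Σ(y-ȳ)² = 650.8
R² = 1 - SS_res/SS_tot = 1 - 0.0292 = 0.9708

0.9708


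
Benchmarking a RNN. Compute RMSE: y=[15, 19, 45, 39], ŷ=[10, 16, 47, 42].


MSE = 47/4 = 11.75
RMSE = √(47/4) = 3.4278

3.4278


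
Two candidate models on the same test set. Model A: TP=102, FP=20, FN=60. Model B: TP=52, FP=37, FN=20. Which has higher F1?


Model A: P=102/122=0.8361, R=102/162=0.6296, F1=2PR/(P+R)=2TP/(2TP+FP+FN)=204/284=0.7183
Model B: P=52/89=0.5843, R=52/72=0.7222, F1=2PR/(P+R)=2TP/(2TP+FP+FN)=104/161=0.646
0.7183 > 0.646 → Model A

Model A


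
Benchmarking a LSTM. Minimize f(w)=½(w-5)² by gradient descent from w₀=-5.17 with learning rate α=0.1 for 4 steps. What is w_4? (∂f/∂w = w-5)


step 1: grad = -5.17-5 = -10.17; w = -5.17 - 0.1·(-10.17) = -4.153
step 2: grad = -4.153-5 = -9.153; w = -4.153 - 0.1·(-9.153) = -3.2377
step 3: grad = -3.2377-5 = -8.2377; w = -3.2377 - 0.1·(-8.2377) = -2.41393
step 4: grad = -2.41393-5 = -7.41393; w = -2.41393 - 0.1·(-7.41393) = -1.672537

-1.672537


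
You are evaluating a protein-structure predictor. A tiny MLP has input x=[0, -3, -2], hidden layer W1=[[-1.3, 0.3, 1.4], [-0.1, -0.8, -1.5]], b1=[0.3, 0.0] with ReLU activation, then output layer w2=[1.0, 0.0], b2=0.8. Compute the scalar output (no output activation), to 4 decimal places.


z1[0] = (-1.3)·(0) + (0.3)·(-3) + (1.4)·(-2) + 0.3 = -3.4
z1[1] = (-0.1)·(0) + (-0.8)·(-3) + (-1.5)·(-2) + 0.0 = 5.4
h = ReLU(z1) = [0.0, 5.4]
output = (1.0)·(0.0) + (0.0)·(5.4) + 0.8 = 0.8

0.8


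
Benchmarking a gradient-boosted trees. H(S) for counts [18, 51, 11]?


Probabilities: [18/80, 51/80, 11/80] ≈ [0.225, 0.6375, 0.1375]
H = -((18/80)·log₂(18/80) + (51/80)·log₂(51/80) + (11/80)·log₂(11/80))
  = 1.2919 bits

1.2919 bits


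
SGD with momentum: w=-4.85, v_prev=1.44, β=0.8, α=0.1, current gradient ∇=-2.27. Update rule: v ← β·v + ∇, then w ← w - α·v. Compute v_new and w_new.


v_new = 0.8·1.44 - 2.27 = 1.152 - 2.27 = -1.118
w_new = -4.85 - 0.1·-1.118 = -4.85 + 0.1118 = -4.7382

v_new=-1.118, w_new=-4.7382


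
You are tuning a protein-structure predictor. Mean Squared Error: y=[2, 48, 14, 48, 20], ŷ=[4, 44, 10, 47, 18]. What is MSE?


Squared errors: (2-4)²=4, (48-44)²=16, (14-10)²=16, (48-47)²=1, (20-18)²=4
Sum = 41
MSE = 41/5 = 41/5

41/5


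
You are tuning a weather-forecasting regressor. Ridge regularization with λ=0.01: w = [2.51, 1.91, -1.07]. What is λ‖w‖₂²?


‖w‖₂² = (2.51)² + (1.91)² + (-1.07)²
     = 6.3001 + 3.6481 + 1.1449
     = 11.0931
λ·‖w‖₂² = 0.01·11.0931 = 0.110931

0.110931


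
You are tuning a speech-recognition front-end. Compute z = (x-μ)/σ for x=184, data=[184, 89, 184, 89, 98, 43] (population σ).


μ = 114.5, σ = 52.1943
z = (184 - 114.5)/52.1943 = 1.3316

1.3316


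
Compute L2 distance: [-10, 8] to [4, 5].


d = √((-10-4)² + (8-5)²)
  = √(196 + 9)
  = √205 = 14.3178

14.3178


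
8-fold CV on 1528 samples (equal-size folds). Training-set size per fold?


Fold size = 1528/8 = 191
Training per fold = 1528 - 191 = 1337

1337


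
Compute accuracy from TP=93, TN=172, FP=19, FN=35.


Accuracy = (TP+TN)/(TP+TN+FP+FN)
= (93+172)/(319)
= 265/319 = 83.07%

83.07%


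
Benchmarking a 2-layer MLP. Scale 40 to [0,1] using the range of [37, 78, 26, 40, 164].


min=26, max=164
(40-26)/(164-26) = 14/138 = 0.1014

0.1014


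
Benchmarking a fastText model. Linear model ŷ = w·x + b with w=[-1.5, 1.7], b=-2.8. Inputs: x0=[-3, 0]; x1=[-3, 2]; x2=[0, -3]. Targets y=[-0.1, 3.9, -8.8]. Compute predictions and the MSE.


ŷ0 = (-1.5)·(-3) + (1.7)·(0) - 2.8 = 1.7
ŷ1 = (-1.5)·(-3) + (1.7)·(2) - 2.8 = 5.1
ŷ2 = (-1.5)·(0) + (1.7)·(-3) - 2.8 = -7.9
errors² = [3.24, 1.44, 0.81]
MSE = 5.4900/3 = 1.83

1.83


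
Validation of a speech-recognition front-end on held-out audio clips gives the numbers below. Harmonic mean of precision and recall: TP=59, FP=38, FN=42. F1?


Precision = 59/97 = 0.6082
Recall = 59/101 = 0.5842
F1 = 2·P·R/(P+R) = 2·TP/(2·TP+FP+FN) = 118/(118+38+42) = 118/198 = 0.596

0.596


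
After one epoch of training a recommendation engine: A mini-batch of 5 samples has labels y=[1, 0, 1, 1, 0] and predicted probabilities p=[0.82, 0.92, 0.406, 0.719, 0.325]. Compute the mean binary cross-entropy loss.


L[0] = -ln(0.82) = 0.1985
L[1] = -ln(1-0.92) = -ln(0.08) = 2.5257
L[2] = -ln(0.406) = 0.9014
L[3] = -ln(0.719) = 0.3299
L[4] = -ln(1-0.325) = -ln(0.675) = 0.393
mean = (0.1985 + 2.5257 + 0.9014 + 0.3299 + 0.393)/5 = 0.8697

0.8697


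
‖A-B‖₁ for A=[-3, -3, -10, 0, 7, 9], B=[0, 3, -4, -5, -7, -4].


d = |-3-0| + |-3-3| + |-10+ 4| + |0+ 5| + |7+ 7| + |9+ 4|
  = 3 + 6 + 6 + 5 + 14 + 13
  = 47

47


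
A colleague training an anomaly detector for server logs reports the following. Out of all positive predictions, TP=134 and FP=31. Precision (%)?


Precision = TP/(TP+FP)
= 134/(134+31)
= 134/165 = 81.21%

81.21%


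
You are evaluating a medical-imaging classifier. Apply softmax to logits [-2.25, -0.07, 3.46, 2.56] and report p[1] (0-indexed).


Exponentials: e^-2.25=0.1054, e^-0.07=0.9324, e^3.46=31.817, e^2.56=12.9358
Sum = 45.7906
Softmax = [0.0023, 0.0204, 0.6948, 0.2825]
p[1] = 0.9324/45.7906 = 0.0204

0.0204


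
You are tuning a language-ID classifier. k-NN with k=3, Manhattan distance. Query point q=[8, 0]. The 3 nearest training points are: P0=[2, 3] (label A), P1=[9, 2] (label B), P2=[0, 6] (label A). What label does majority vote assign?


d(q,P0) = 9  (label A)
d(q,P1) = 3  (label B)
d(q,P2) = 14  (label A)
Votes: A=2, B=1
Majority → A

A


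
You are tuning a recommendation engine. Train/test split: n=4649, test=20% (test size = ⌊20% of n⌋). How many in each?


Test = ⌊4649·20/100⌋ = 929
Train = 4649 - 929 = 3720

Train: 3720, Test: 929


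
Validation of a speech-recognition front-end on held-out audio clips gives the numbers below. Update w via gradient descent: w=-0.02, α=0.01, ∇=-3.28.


w_new = w - α·∇
= -0.02 - 0.01·-3.28
= -0.02 + 0.0328
= 0.0128

0.0128


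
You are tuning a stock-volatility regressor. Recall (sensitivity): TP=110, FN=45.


Recall = TP/(TP+FN)
= 110/(110+45)
= 110/155 = 70.97%

70.97%


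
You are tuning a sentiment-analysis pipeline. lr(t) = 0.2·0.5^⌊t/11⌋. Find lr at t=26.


n_drops = ⌊26/11⌋ = 2
lr = 0.2·0.5^2 = 0.2·0.25 = 0.05

0.05


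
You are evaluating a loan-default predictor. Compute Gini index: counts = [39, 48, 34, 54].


Probabilities: [39/175, 48/175, 34/175, 54/175] ≈ [0.2229, 0.2743, 0.1943, 0.3086]
Σpᵢ² = (1521 + 2304 + 1156 + 2916)/175² = 7897/30625
Gini = 1 - Σpᵢ² = 1 - 7897/30625 = 0.7421

0.7421


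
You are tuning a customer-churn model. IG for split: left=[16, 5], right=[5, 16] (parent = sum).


Parent = [21, 21], H_parent = 1
H_left = 0.7919 (n=21), H_right = 0.7919 (n=21)
H_children = (21/42)·0.7919 + (21/42)·0.7919 = 0.7919
IG = 1 - 0.7919 = 0.2081

0.2081


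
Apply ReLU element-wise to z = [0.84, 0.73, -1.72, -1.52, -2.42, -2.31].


ReLU(0.84) = max(0, 0.84) = 0.84
ReLU(0.73) = max(0, 0.73) = 0.73
ReLU(-1.72) = max(0, -1.72) = 0.0
ReLU(-1.52) = max(0, -1.52) = 0.0
ReLU(-2.42) = max(0, -2.42) = 0.0
ReLU(-2.31) = max(0, -2.31) = 0.0
result = [0.84, 0.73, 0.0, 0.0, 0.0, 0.0]

[0.84, 0.73, 0.0, 0.0, 0.0, 0.0]


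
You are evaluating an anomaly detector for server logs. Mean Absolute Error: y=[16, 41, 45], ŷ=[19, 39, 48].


Absolute errors: |16-19|=3, |41-39|=2, |45-48|=3
Sum = 8
MAE = 8/3 = 8/3

8/3


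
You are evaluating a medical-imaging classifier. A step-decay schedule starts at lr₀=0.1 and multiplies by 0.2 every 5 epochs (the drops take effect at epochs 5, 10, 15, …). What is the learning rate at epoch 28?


n_drops = ⌊28/5⌋ = 5
lr = 0.1·0.2^5 = 0.1·0.00032 = 0.000032

0.000032


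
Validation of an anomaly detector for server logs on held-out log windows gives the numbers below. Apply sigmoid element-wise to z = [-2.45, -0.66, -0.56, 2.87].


σ(-2.45) = 1/(1+e^2.45) = 0.0794
σ(-0.66) = 1/(1+e^0.66) = 0.3407
σ(-0.56) = 1/(1+e^0.56) = 0.3635
σ(2.87) = 1/(1+e^-2.87) = 0.9463
result = [0.0794, 0.3407, 0.3635, 0.9463]

[0.0794, 0.3407, 0.3635, 0.9463]


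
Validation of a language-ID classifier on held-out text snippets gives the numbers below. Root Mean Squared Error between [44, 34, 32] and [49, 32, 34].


MSE = 33/3 = 11
RMSE = √(33/3) = 3.3166

3.3166


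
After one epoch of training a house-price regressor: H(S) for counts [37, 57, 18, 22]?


Probabilities: [37/134, 57/134, 18/134, 22/134] ≈ [0.2761, 0.4254, 0.1343, 0.1642]
H = -((37/134)·log₂(37/134) + (57/134)·log₂(57/134) + (18/134)·log₂(18/134) + (22/134)·log₂(22/134))
  = 1.8542 bits

1.8542 bits


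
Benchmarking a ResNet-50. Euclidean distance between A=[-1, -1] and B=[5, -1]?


d = √((-1-5)² + (-1+ 1)²)
  = √(36 + 0)
  = √36 = 6.0

6.0


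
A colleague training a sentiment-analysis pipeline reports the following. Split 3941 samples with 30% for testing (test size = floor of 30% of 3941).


Test = ⌊3941·30/100⌋ = 1182
Train = 3941 - 1182 = 2759

Train: 2759, Test: 1182


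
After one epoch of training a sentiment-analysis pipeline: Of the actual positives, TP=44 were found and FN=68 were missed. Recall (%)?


Recall = TP/(TP+FN)
= 44/(44+68)
= 44/112 = 39.29%

39.29%


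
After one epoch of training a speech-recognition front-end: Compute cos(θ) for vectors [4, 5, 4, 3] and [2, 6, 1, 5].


A·B = 4·2 + 5·6 + 4·1 + 3·5 = 57
‖A‖ = √66 = 8.124, ‖B‖ = √66 = 8.124
cos = 57/(√66·√66) = 57/√4356 = 0.8636

0.8636


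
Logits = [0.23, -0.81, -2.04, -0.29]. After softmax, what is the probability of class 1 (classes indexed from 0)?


Exponentials: e^0.23=1.2586, e^-0.81=0.4449, e^-2.04=0.13, e^-0.29=0.7483
Sum = 2.5818
Softmax = [0.4875, 0.1723, 0.0504, 0.2898]
p[1] = 0.4449/2.5818 = 0.1723

0.1723


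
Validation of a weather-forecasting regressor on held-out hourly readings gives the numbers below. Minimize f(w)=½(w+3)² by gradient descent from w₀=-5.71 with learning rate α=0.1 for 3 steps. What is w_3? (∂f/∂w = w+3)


step 1: grad = -5.71+3 = -2.71; w = -5.71 - 0.1·(-2.71) = -5.439
step 2: grad = -5.439+3 = -2.439; w = -5.439 - 0.1·(-2.439) = -5.1951
step 3: grad = -5.1951+3 = -2.1951; w = -5.1951 - 0.1·(-2.1951) = -4.97559

-4.97559


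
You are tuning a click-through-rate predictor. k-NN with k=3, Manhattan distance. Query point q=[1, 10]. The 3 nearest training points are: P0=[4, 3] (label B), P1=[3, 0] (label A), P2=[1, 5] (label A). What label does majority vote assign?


d(q,P0) = 10  (label B)
d(q,P1) = 12  (label A)
d(q,P2) = 5  (label A)
Votes: A=2, B=1
Majority → A

A


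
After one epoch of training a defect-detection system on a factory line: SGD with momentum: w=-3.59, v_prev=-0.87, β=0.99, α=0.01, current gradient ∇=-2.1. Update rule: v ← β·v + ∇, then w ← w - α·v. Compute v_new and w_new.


v_new = 0.99·-0.87 - 2.1 = -0.8613 - 2.1 = -2.9613
w_new = -3.59 - 0.01·-2.9613 = -3.59 + 0.029613 = -3.560387

v_new=-2.9613, w_new=-3.560387


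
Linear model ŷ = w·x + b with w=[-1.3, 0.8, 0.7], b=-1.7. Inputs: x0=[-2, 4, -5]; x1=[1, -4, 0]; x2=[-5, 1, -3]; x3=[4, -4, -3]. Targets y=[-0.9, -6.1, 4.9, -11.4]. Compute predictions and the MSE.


ŷ0 = (-1.3)·(-2) + (0.8)·(4) + (0.7)·(-5) - 1.7 = 0.6
ŷ1 = (-1.3)·(1) + (0.8)·(-4) + (0.7)·(0) - 1.7 = -6.2
ŷ2 = (-1.3)·(-5) + (0.8)·(1) + (0.7)·(-3) - 1.7 = 3.5
ŷ3 = (-1.3)·(4) + (0.8)·(-4) + (0.7)·(-3) - 1.7 = -12.2
errors² = [2.25, 0.01, 1.96, 0.64]
MSE = 4.8600/4 = 1.215

1.215


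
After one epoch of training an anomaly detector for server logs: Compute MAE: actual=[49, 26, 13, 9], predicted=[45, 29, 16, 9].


Absolute errors: |49-45|=4, |26-29|=3, |13-16|=3, |9-9|=0
Sum = 10
MAE = 10/4 = 5/2

5/2


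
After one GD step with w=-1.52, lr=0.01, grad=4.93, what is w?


w_new = w - α·∇
= -1.52 - 0.01·4.93
= -1.52 - 0.0493
= -1.5693

-1.5693


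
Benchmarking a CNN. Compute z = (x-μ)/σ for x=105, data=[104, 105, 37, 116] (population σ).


μ = 90.5, σ = 31.245
z = (105 - 90.5)/31.245 = 0.4641

0.4641


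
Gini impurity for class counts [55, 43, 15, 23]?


Probabilities: [55/136, 43/136, 15/136, 23/136] ≈ [0.4044, 0.3162, 0.1103, 0.1691]
Σpᵢ² = (3025 + 1849 + 225 + 529)/136² = 5628/18496
Gini = 1 - Σpᵢ² = 1 - 5628/18496 = 0.6957

0.6957


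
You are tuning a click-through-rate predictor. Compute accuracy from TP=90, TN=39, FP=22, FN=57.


Accuracy = (TP+TN)/(TP+TN+FP+FN)
= (90+39)/(208)
= 129/208 = 62.02%

62.02%


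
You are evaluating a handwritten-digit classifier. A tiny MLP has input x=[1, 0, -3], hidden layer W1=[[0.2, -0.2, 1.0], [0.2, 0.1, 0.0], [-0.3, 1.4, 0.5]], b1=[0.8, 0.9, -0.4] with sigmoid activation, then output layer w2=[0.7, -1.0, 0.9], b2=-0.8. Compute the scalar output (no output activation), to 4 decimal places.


z1[0] = (0.2)·(1) + (-0.2)·(0) + (1.0)·(-3) + 0.8 = -2.0
z1[1] = (0.2)·(1) + (0.1)·(0) + (0.0)·(-3) + 0.9 = 1.1
z1[2] = (-0.3)·(1) + (1.4)·(0) + (0.5)·(-3) - 0.4 = -2.2
h = sigmoid(z1) = [0.1192, 0.7503, 0.0998]
output = (0.7)·(0.1192) + (-1.0)·(0.7503) + (0.9)·(0.0998) - 0.8 = -1.377

-1.377


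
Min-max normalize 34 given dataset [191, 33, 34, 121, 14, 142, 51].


min=14, max=191
(34-14)/(191-14) = 20/177 = 0.113

0.113


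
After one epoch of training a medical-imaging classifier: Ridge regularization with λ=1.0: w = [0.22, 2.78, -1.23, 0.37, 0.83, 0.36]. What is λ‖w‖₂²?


‖w‖₂² = (0.22)² + (2.78)² + (-1.23)² + (0.37)² + (0.83)² + (0.36)²
     = 0.0484 + 7.7284 + 1.5129 + 0.1369 + 0.6889 + 0.1296
     = 10.2451
λ·‖w‖₂² = 1.0·10.2451 = 10.2451

10.2451


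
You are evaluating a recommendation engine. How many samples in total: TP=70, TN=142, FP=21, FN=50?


Total = TP + TN + FP + FN
= 70 + 142 + 21 + 50
= 283
(Predicted positive: 91, predicted negative: 192)

283


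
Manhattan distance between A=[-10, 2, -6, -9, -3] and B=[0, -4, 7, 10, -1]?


d = |-10-0| + |2+ 4| + |-6-7| + |-9-10| + |-3+ 1|
  = 10 + 6 + 13 + 19 + 2
  = 50

50


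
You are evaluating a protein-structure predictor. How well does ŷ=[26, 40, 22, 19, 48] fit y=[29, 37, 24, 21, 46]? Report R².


ȳ = 31.4
SS_res = Σ(y-ŷ)² = 30
SS_tot = Σ(y-ȳ)² = 413.2
R² = 1 - SS_res/SS_tot = 1 - 0.0726 = 0.9274

0.9274


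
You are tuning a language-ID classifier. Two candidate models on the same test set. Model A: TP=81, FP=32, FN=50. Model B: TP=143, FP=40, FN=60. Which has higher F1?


Model A: P=81/113=0.7168, R=81/131=0.6183, F1=2PR/(P+R)=2TP/(2TP+FP+FN)=162/244=0.6639
Model B: P=143/183=0.7814, R=143/203=0.7044, F1=2PR/(P+R)=2TP/(2TP+FP+FN)=286/386=0.7409
0.6639 < 0.7409 → Model B

Model B


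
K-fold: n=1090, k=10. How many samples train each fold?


Fold size = 1090/10 = 109
Training per fold = 1090 - 109 = 981

981


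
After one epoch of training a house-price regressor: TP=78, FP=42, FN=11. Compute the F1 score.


Precision = 78/120 = 0.65
Recall = 78/89 = 0.8764
F1 = 2·P·R/(P+R) = 2·TP/(2·TP+FP+FN) = 156/(156+42+11) = 156/209 = 0.7464

0.7464


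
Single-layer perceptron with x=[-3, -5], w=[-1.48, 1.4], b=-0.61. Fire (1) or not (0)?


z = (-3)·(-1.48) + (-5)·(1.4) - 0.61
  = -3.17
step(z) = 0 (z<0)

0


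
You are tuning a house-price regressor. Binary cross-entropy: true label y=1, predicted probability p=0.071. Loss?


BCE = -[y·ln(p) + (1-y)·ln(1-p)]
= -1·ln(0.071) - 0
= -ln(0.071) = 2.6451

2.6451


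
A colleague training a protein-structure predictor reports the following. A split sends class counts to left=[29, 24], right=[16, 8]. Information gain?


Parent = [45, 32], H_parent = 0.9793
H_left = 0.9936 (n=53), H_right = 0.9183 (n=24)
H_children = (53/77)·0.9936 + (24/77)·0.9183 = 0.9701
IG = 0.9793 - 0.9701 = 0.0092

0.0092


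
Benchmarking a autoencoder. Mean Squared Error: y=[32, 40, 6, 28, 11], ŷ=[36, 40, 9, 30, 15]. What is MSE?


Squared errors: (32-36)²=16, (40-40)²=0, (6-9)²=9, (28-30)²=4, (11-15)²=16
Sum = 45
MSE = 45/5 = 9

9


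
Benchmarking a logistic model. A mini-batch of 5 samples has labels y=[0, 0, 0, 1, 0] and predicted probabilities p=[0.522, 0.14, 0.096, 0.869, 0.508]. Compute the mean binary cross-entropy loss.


L[0] = -ln(1-0.522) = -ln(0.478) = 0.7381
L[1] = -ln(1-0.14) = -ln(0.86) = 0.1508
L[2] = -ln(1-0.096) = -ln(0.904) = 0.1009
L[3] = -ln(0.869) = 0.1404
L[4] = -ln(1-0.508) = -ln(0.492) = 0.7093
mean = (0.7381 + 0.1508 + 0.1009 + 0.1404 + 0.7093)/5 = 0.3679

0.3679


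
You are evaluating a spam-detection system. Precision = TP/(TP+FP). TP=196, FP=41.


Precision = TP/(TP+FP)
= 196/(196+41)
= 196/237 = 82.7%

82.7%


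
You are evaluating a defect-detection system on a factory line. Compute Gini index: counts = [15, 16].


Probabilities: [15/31, 16/31] ≈ [0.4839, 0.5161]
Σpᵢ² = (225 + 256)/31² = 481/961
Gini = 1 - Σpᵢ² = 1 - 481/961 = 0.4995

0.4995


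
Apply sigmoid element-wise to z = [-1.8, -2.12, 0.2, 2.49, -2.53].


σ(-1.8) = 1/(1+e^1.8) = 0.1419
σ(-2.12) = 1/(1+e^2.12) = 0.1072
σ(0.2) = 1/(1+e^-0.2) = 0.5498
σ(2.49) = 1/(1+e^-2.49) = 0.9234
σ(-2.53) = 1/(1+e^2.53) = 0.0738
result = [0.1419, 0.1072, 0.5498, 0.9234, 0.0738]

[0.1419, 0.1072, 0.5498, 0.9234, 0.0738]


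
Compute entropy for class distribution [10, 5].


Probabilities: [10/15, 5/15] ≈ [0.6667, 0.3333]
H = -((10/15)·log₂(10/15) + (5/15)·log₂(5/15))
  = 0.9183 bits

0.9183 bits


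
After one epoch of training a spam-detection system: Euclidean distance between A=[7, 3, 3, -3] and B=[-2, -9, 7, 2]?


d = √((7+ 2)² + (3+ 9)² + (3-7)² + (-3-2)²)
  = √(81 + 144 + 16 + 25)
  = √266 = 16.3095

16.3095


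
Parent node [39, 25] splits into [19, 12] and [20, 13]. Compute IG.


Parent = [39, 25], H_parent = 0.9652
H_left = 0.9629 (n=31), H_right = 0.9673 (n=33)
H_children = (31/64)·0.9629 + (33/64)·0.9673 = 0.9652
IG = 0.9652 - 0.9652 = 0.0

0.0


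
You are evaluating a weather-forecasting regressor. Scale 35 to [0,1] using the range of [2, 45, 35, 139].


min=2, max=139
(35-2)/(139-2) = 33/137 = 0.2409

0.2409


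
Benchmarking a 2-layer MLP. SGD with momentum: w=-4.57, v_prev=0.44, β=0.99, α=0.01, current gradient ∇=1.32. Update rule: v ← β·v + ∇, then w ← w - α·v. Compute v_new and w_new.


v_new = 0.99·0.44 + 1.32 = 0.4356 + 1.32 = 1.7556
w_new = -4.57 - 0.01·1.7556 = -4.57 - 0.017556 = -4.587556

v_new=1.7556, w_new=-4.587556


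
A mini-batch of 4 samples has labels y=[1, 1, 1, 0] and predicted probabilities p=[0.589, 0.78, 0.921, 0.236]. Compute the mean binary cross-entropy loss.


L[0] = -ln(0.589) = 0.5293
L[1] = -ln(0.78) = 0.2485
L[2] = -ln(0.921) = 0.0823
L[3] = -ln(1-0.236) = -ln(0.764) = 0.2692
mean = (0.5293 + 0.2485 + 0.0823 + 0.2692)/4 = 0.2823

0.2823


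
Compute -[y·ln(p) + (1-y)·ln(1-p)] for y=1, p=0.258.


BCE = -[y·ln(p) + (1-y)·ln(1-p)]
= -1·ln(0.258) - 0
= -ln(0.258) = 1.3548

1.3548


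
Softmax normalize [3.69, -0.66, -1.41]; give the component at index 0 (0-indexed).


Exponentials: e^3.69=40.0448, e^-0.66=0.5169, e^-1.41=0.2441
Sum = 40.8058
Softmax = [0.9814, 0.0127, 0.006]
p[0] = 40.0448/40.8058 = 0.9814

0.9814


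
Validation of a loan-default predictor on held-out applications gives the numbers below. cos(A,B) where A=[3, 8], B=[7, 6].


A·B = 3·7 + 8·6 = 69
‖A‖ = √73 = 8.544, ‖B‖ = √85 = 9.2195
cos = 69/(√73·√85) = 69/√6205 = 0.8759

0.8759


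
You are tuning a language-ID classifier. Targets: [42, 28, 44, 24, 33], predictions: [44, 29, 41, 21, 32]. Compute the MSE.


Squared errors: (42-44)²=4, (28-29)²=1, (44-41)²=9, (24-21)²=9, (33-32)²=1
Sum = 24
MSE = 24/5 = 24/5

24/5


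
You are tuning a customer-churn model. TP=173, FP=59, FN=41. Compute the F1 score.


Precision = 173/232 = 0.7457
Recall = 173/214 = 0.8084
F1 = 2·P·R/(P+R) = 2·TP/(2·TP+FP+FN) = 346/(346+59+41) = 346/446 = 0.7758

0.7758


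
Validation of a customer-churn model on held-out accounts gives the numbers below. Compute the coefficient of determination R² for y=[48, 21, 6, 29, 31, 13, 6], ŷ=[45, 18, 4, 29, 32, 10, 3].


ȳ = 22
SS_res = Σ(y-ŷ)² = 41
SS_tot = Σ(y-ȳ)² = 1400
R² = 1 - SS_res/SS_tot = 1 - 0.0293 = 0.9707

0.9707


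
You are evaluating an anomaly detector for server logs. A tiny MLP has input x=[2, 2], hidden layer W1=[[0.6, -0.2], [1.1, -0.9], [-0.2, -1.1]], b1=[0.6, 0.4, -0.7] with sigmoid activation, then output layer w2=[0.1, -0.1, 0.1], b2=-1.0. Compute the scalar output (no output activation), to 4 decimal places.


z1[0] = (0.6)·(2) + (-0.2)·(2) + 0.6 = 1.4
z1[1] = (1.1)·(2) + (-0.9)·(2) + 0.4 = 0.8
z1[2] = (-0.2)·(2) + (-1.1)·(2) - 0.7 = -3.3
h = sigmoid(z1) = [0.8022, 0.69, 0.0356]
output = (0.1)·(0.8022) + (-0.1)·(0.69) + (0.1)·(0.0356) - 1.0 = -0.9852

-0.9852


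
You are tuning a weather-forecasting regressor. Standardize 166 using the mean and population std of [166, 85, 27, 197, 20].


μ = 99, σ = 71.7133
z = (166 - 99)/71.7133 = 0.9343

0.9343


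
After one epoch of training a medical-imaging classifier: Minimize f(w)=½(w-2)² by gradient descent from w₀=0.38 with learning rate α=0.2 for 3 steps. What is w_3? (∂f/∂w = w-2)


step 1: grad = 0.38-2 = -1.62; w = 0.38 - 0.2·(-1.62) = 0.704
step 2: grad = 0.704-2 = -1.296; w = 0.704 - 0.2·(-1.296) = 0.9632
step 3: grad = 0.9632-2 = -1.0368; w = 0.9632 - 0.2·(-1.0368) = 1.17056

1.17056


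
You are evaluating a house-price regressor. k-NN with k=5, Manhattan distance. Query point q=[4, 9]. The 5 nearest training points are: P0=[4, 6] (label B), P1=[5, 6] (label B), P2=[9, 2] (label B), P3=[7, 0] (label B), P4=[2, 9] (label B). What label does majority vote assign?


d(q,P0) = 3  (label B)
d(q,P1) = 4  (label B)
d(q,P2) = 12  (label B)
d(q,P3) = 12  (label B)
d(q,P4) = 2  (label B)
Votes: A=0, B=5
Majority → B

B


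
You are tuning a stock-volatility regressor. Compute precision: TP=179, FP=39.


Precision = TP/(TP+FP)
= 179/(179+39)
= 179/218 = 82.11%

82.11%


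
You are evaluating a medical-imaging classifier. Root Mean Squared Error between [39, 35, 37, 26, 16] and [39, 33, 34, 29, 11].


MSE = 47/5 = 9.4
RMSE = √(47/5) = 3.0659

3.0659


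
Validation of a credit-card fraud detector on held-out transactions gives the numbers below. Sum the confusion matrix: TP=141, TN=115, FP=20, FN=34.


Total = TP + TN + FP + FN
= 141 + 115 + 20 + 34
= 310
(Predicted positive: 161, predicted negative: 149)

310


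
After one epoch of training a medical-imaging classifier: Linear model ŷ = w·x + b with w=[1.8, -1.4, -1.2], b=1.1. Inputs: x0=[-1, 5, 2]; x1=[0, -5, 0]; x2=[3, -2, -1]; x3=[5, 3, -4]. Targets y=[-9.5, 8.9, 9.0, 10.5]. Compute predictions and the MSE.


ŷ0 = (1.8)·(-1) + (-1.4)·(5) + (-1.2)·(2) + 1.1 = -10.1
ŷ1 = (1.8)·(0) + (-1.4)·(-5) + (-1.2)·(0) + 1.1 = 8.1
ŷ2 = (1.8)·(3) + (-1.4)·(-2) + (-1.2)·(-1) + 1.1 = 10.5
ŷ3 = (1.8)·(5) + (-1.4)·(3) + (-1.2)·(-4) + 1.1 = 10.7
errors² = [0.36, 0.64, 2.25, 0.04]
MSE = 3.2900/4 = 0.8225

0.8225


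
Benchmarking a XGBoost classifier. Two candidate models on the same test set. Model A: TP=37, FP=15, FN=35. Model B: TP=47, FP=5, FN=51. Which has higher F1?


Model A: P=37/52=0.7115, R=37/72=0.5139, F1=2PR/(P+R)=2TP/(2TP+FP+FN)=74/124=0.5968
Model B: P=47/52=0.9038, R=47/98=0.4796, F1=2PR/(P+R)=2TP/(2TP+FP+FN)=94/150=0.6267
0.5968 < 0.6267 → Model B

Model B


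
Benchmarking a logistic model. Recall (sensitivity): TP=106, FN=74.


Recall = TP/(TP+FN)
= 106/(106+74)
= 106/180 = 58.89%

58.89%


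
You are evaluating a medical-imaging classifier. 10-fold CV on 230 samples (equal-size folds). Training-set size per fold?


Fold size = 230/10 = 23
Training per fold = 230 - 23 = 207

207


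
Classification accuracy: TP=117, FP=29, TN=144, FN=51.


Accuracy = (TP+TN)/(TP+TN+FP+FN)
= (117+144)/(341)
= 261/341 = 76.54%

76.54%


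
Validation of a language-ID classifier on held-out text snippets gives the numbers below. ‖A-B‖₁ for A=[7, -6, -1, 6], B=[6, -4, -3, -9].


d = |7-6| + |-6+ 4| + |-1+ 3| + |6+ 9|
  = 1 + 2 + 2 + 15
  = 20

20


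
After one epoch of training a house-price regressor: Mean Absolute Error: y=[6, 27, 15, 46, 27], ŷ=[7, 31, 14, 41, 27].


Absolute errors: |6-7|=1, |27-31|=4, |15-14|=1, |46-41|=5, |27-27|=0
Sum = 11
MAE = 11/5 = 11/5

11/5


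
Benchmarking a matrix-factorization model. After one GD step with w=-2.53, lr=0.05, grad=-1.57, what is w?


w_new = w - α·∇
= -2.53 - 0.05·-1.57
= -2.53 + 0.0785
= -2.4515

-2.4515


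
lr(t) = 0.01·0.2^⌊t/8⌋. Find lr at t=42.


n_drops = ⌊42/8⌋ = 5
lr = 0.01·0.2^5 = 0.01·0.00032 = 0.0000032

0.0000032


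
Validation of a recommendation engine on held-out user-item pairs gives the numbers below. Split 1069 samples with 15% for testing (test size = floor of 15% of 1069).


Test = ⌊1069·15/100⌋ = 160
Train = 1069 - 160 = 909

Train: 909, Test: 160


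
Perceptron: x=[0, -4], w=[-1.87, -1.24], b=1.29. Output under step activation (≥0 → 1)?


z = (0)·(-1.87) + (-4)·(-1.24) + 1.29
  = 6.25
step(z) = 1 (z≥0)

1


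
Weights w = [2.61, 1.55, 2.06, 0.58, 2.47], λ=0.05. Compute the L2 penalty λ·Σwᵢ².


‖w‖₂² = (2.61)² + (1.55)² + (2.06)² + (0.58)² + (2.47)²
     = 6.8121 + 2.4025 + 4.2436 + 0.3364 + 6.1009
     = 19.8955
λ·‖w‖₂² = 0.05·19.8955 = 0.994775

0.994775


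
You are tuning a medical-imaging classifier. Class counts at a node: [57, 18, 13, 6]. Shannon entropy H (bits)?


Probabilities: [57/94, 18/94, 13/94, 6/94] ≈ [0.6064, 0.1915, 0.1383, 0.0638]
H = -((57/94)·log₂(57/94) + (18/94)·log₂(18/94) + (13/94)·log₂(13/94) + (6/94)·log₂(6/94))
  = 1.5424 bits

1.5424 bits


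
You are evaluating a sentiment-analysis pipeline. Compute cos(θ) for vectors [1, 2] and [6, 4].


A·B = 1·6 + 2·4 = 14
‖A‖ = √5 = 2.2361, ‖B‖ = √52 = 7.2111
cos = 14/(√5·√52) = 14/√260 = 0.8682

0.8682


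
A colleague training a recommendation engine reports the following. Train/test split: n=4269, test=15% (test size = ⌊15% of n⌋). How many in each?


Test = ⌊4269·15/100⌋ = 640
Train = 4269 - 640 = 3629

Train: 3629, Test: 640


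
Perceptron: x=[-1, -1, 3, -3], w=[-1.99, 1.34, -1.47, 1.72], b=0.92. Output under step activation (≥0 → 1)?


z = (-1)·(-1.99) + (-1)·(1.34) + (3)·(-1.47) + (-3)·(1.72) + 0.92
  = -8.0
step(z) = 0 (z<0)

0


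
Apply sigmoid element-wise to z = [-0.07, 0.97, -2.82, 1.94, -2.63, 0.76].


σ(-0.07) = 1/(1+e^0.07) = 0.4825
σ(0.97) = 1/(1+e^-0.97) = 0.7251
σ(-2.82) = 1/(1+e^2.82) = 0.0563
σ(1.94) = 1/(1+e^-1.94) = 0.8744
σ(-2.63) = 1/(1+e^2.63) = 0.0672
σ(0.76) = 1/(1+e^-0.76) = 0.6814
result = [0.4825, 0.7251, 0.0563, 0.8744, 0.0672, 0.6814]

[0.4825, 0.7251, 0.0563, 0.8744, 0.0672, 0.6814]


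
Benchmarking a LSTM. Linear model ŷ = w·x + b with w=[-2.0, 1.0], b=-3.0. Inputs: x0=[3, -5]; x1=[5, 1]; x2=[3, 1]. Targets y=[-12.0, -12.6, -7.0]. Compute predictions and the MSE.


ŷ0 = (-2.0)·(3) + (1.0)·(-5) - 3.0 = -14.0
ŷ1 = (-2.0)·(5) + (1.0)·(1) - 3.0 = -12.0
ŷ2 = (-2.0)·(3) + (1.0)·(1) - 3.0 = -8.0
errors² = [4.0, 0.36, 1.0]
MSE = 5.3600/3 = 1.7867

1.7867


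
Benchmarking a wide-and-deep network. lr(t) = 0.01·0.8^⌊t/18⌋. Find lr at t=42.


n_drops = ⌊42/18⌋ = 2
lr = 0.01·0.8^2 = 0.01·0.64 = 0.0064

0.0064


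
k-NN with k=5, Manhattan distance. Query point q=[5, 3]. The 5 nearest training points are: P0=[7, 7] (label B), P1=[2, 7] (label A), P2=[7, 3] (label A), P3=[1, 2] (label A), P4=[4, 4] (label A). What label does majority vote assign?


d(q,P0) = 6  (label B)
d(q,P1) = 7  (label A)
d(q,P2) = 2  (label A)
d(q,P3) = 5  (label A)
d(q,P4) = 2  (label A)
Votes: A=4, B=1
Majority → A

A


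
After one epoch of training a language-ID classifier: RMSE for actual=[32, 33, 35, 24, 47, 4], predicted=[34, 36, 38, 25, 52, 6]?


MSE = 52/6 = 8.6667
RMSE = √(52/6) = 2.9439

2.9439


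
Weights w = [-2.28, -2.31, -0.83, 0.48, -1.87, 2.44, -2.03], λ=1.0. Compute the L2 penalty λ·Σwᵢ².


‖w‖₂² = (-2.28)² + (-2.31)² + (-0.83)² + (0.48)² + (-1.87)² + (2.44)² + (-2.03)²
     = 5.1984 + 5.3361 + 0.6889 + 0.2304 + 3.4969 + 5.9536 + 4.1209
     = 25.0252
λ·‖w‖₂² = 1.0·25.0252 = 25.0252

25.0252


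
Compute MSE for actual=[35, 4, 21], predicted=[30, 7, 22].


Squared errors: (35-30)²=25, (4-7)²=9, (21-22)²=1
Sum = 35
MSE = 35/3 = 35/3

35/3


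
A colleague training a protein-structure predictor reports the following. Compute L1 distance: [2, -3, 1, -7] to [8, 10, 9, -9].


d = |2-8| + |-3-10| + |1-9| + |-7+ 9|
  = 6 + 13 + 8 + 2
  = 29

29


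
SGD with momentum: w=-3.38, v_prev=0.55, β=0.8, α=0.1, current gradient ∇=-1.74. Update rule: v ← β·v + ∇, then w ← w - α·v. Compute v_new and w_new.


v_new = 0.8·0.55 - 1.74 = 0.44 - 1.74 = -1.3
w_new = -3.38 - 0.1·-1.3 = -3.38 + 0.13 = -3.25

v_new=-1.3, w_new=-3.25


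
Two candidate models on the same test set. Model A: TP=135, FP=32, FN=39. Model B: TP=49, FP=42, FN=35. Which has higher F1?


Model A: P=135/167=0.8084, R=135/174=0.7759, F1=2PR/(P+R)=2TP/(2TP+FP+FN)=270/341=0.7918
Model B: P=49/91=0.5385, R=49/84=0.5833, F1=2PR/(P+R)=2TP/(2TP+FP+FN)=98/175=0.56
0.7918 > 0.56 → Model A

Model A


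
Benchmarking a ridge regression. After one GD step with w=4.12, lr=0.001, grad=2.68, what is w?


w_new = w - α·∇
= 4.12 - 0.001·2.68
= 4.12 - 0.00268
= 4.11732

4.11732


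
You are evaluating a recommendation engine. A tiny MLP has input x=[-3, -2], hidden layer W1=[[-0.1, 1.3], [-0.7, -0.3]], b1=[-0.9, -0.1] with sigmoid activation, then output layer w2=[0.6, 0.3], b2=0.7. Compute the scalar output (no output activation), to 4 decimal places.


z1[0] = (-0.1)·(-3) + (1.3)·(-2) - 0.9 = -3.2
z1[1] = (-0.7)·(-3) + (-0.3)·(-2) - 0.1 = 2.6
h = sigmoid(z1) = [0.0392, 0.9309]
output = (0.6)·(0.0392) + (0.3)·(0.9309) + 0.7 = 1.0028

1.0028


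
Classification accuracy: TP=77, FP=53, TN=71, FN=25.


Accuracy = (TP+TN)/(TP+TN+FP+FN)
= (77+71)/(226)
= 148/226 = 65.49%

65.49%


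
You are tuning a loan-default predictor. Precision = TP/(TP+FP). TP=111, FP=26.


Precision = TP/(TP+FP)
= 111/(111+26)
= 111/137 = 81.02%

81.02%


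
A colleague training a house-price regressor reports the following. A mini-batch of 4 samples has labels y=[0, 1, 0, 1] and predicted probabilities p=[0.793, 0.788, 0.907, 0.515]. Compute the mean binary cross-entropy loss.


L[0] = -ln(1-0.793) = -ln(0.207) = 1.575
L[1] = -ln(0.788) = 0.2383
L[2] = -ln(1-0.907) = -ln(0.093) = 2.3752
L[3] = -ln(0.515) = 0.6636
mean = (1.575 + 0.2383 + 2.3752 + 0.6636)/4 = 1.213

1.213


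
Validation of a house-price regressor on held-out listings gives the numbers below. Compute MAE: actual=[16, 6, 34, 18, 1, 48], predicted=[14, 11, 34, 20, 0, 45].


Absolute errors: |16-14|=2, |6-11|=5, |34-34|=0, |18-20|=2, |1-0|=1, |48-45|=3
Sum = 13
MAE = 13/6 = 13/6

13/6


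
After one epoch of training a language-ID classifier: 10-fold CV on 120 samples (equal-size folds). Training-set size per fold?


Fold size = 120/10 = 12
Training per fold = 120 - 12 = 108

108


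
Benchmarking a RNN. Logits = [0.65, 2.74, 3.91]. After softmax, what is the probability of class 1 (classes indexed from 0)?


Exponentials: e^0.65=1.9155, e^2.74=15.487, e^3.91=49.899
Sum = 67.3015
Softmax = [0.0285, 0.2301, 0.7414]
p[1] = 15.487/67.3015 = 0.2301

0.2301


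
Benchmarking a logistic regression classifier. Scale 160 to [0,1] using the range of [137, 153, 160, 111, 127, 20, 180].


min=20, max=180
(160-20)/(180-20) = 140/160 = 0.875

0.875


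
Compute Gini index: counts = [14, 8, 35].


Probabilities: [14/57, 8/57, 35/57] ≈ [0.2456, 0.1404, 0.614]
Σpᵢ² = (196 + 64 + 1225)/57² = 1485/3249
Gini = 1 - Σpᵢ² = 1 - 1485/3249 = 0.5429

0.5429


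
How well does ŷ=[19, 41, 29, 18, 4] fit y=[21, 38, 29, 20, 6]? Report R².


ȳ = 22.8
SS_res = Σ(y-ŷ)² = 21
SS_tot = Σ(y-ȳ)² = 562.8
R² = 1 - SS_res/SS_tot = 1 - 0.0373 = 0.9627

0.9627


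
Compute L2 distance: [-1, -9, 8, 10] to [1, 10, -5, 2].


d = √((-1-1)² + (-9-10)² + (8+ 5)² + (10-2)²)
  = √(4 + 361 + 169 + 64)
  = √598 = 24.454

24.454


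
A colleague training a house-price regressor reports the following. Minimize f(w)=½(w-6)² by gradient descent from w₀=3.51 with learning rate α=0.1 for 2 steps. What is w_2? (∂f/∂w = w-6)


step 1: grad = 3.51-6 = -2.49; w = 3.51 - 0.1·(-2.49) = 3.759
step 2: grad = 3.759-6 = -2.241; w = 3.759 - 0.1·(-2.241) = 3.9831

3.9831


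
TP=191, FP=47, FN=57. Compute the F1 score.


Precision = 191/238 = 0.8025
Recall = 191/248 = 0.7702
F1 = 2·P·R/(P+R) = 2·TP/(2·TP+FP+FN) = 382/(382+47+57) = 382/486 = 0.786

0.786


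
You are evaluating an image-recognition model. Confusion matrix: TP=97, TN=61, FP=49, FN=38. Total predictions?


Total = TP + TN + FP + FN
= 97 + 61 + 49 + 38
= 245
(Predicted positive: 146, predicted negative: 99)

245


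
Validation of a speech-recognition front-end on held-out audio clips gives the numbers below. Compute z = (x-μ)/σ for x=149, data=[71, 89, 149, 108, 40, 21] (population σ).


μ = 79.6667, σ = 42.4015
z = (149 - 79.6667)/42.4015 = 1.6352

1.6352


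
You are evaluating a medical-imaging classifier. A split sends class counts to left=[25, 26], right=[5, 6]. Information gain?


Parent = [30, 32], H_parent = 0.9992
H_left = 0.9997 (n=51), H_right = 0.994 (n=11)
H_children = (51/62)·0.9997 + (11/62)·0.994 = 0.9987
IG = 0.9992 - 0.9987 = 0.0005

0.0005


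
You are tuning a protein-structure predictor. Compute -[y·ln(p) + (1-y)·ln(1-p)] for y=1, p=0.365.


BCE = -[y·ln(p) + (1-y)·ln(1-p)]
= -1·ln(0.365) - 0
= -ln(0.365) = 1.0079

1.0079


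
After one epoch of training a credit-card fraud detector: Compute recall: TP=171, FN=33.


Recall = TP/(TP+FN)
= 171/(171+33)
= 171/204 = 83.82%

83.82%


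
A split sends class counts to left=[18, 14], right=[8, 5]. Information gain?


Parent = [26, 19], H_parent = 0.9825
H_left = 0.9887 (n=32), H_right = 0.9612 (n=13)
H_children = (32/45)·0.9887 + (13/45)·0.9612 = 0.9808
IG = 0.9825 - 0.9808 = 0.0017

0.0017


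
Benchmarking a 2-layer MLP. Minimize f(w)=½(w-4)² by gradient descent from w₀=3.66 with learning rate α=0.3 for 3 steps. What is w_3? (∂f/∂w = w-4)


step 1: grad = 3.66-4 = -0.34; w = 3.66 - 0.3·(-0.34) = 3.762
step 2: grad = 3.762-4 = -0.238; w = 3.762 - 0.3·(-0.238) = 3.8334
step 3: grad = 3.8334-4 = -0.1666; w = 3.8334 - 0.3·(-0.1666) = 3.88338

3.88338


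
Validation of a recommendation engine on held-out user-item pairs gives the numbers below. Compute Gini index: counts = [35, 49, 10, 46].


Probabilities: [35/140, 49/140, 10/140, 46/140] ≈ [0.25, 0.35, 0.0714, 0.3286]
Σpᵢ² = (1225 + 2401 + 100 + 2116)/140² = 5842/19600
Gini = 1 - Σpᵢ² = 1 - 5842/19600 = 0.7019

0.7019


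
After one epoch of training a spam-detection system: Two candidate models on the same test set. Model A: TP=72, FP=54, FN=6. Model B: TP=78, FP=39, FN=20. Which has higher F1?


Model A: P=72/126=0.5714, R=72/78=0.9231, F1=2PR/(P+R)=2TP/(2TP+FP+FN)=144/204=0.7059
Model B: P=78/117=0.6667, R=78/98=0.7959, F1=2PR/(P+R)=2TP/(2TP+FP+FN)=156/215=0.7256
0.7059 < 0.7256 → Model B

Model B


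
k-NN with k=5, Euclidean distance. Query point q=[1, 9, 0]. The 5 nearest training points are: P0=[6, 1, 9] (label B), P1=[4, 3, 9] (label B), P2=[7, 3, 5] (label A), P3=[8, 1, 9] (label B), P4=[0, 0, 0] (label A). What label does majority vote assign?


d(q,P0) = 13.0384  (label B)
d(q,P1) = 11.225  (label B)
d(q,P2) = 9.8489  (label A)
d(q,P3) = 13.9284  (label B)
d(q,P4) = 9.0554  (label A)
Votes: A=2, B=3
Majority → B

B


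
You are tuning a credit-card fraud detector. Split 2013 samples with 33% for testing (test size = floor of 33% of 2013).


Test = ⌊2013·33/100⌋ = 664
Train = 2013 - 664 = 1349

Train: 1349, Test: 664


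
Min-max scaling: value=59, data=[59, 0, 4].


min=0, max=59
(59-0)/(59-0) = 59/59 = 1.0

1.0
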